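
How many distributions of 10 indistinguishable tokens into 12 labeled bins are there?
C(10+12-1, 12-1) = C(21, 11) = 352716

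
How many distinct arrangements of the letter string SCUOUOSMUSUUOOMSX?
17! / (4! × 1! × 2! × 4! × 1! × 5!) = 2572970400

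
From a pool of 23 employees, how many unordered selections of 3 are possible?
C(23,3) = 23!/(3!×20!) = 1771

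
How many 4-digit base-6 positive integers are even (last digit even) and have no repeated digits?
Last∈{0,2,4}. Last=0: 60. Last nonzero: 2×4×P(4,2) = 96. Total = 156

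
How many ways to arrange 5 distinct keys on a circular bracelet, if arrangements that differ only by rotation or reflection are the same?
(5-1)!/2 = 24/2 = 12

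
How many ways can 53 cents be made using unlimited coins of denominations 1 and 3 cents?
Coefficient of x^53 in 1/(1-x^1) · 1/(1-x^3). Use j coins of 3 for j = 0..⌊53/3⌋ = 17, the rest in 1s: 17 + 1 = 18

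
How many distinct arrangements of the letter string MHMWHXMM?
8! / (1! × 1! × 2! × 4!) = 840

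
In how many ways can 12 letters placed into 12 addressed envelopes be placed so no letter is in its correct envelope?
!12 = Σ_{j=0}^{12} (-1)^j·12!/j! = 479001600 - 479001600 + 239500800 - 79833600 + 19958400 - 3991680 + 665280 - 95040 + 11880 - 1320 + 132 - 12 + 1 = 176214841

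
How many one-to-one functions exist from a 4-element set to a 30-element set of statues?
P(30,4) = 30!/(30-4)! = 657720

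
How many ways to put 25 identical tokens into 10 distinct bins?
C(25+10-1, 10-1) = C(34, 9) = 52451256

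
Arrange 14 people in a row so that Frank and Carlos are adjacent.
Treat as block: (14-1)! × 2! = 6227020800 × 2 = 12454041600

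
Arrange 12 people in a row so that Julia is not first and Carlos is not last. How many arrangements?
By inclusion-exclusion: 12! - 2×(12-1)! + (12-2)! = 479001600 - 79833600 + 3628800 = 402796800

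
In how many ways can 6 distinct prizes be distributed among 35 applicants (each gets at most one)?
P(35,6) = 35!/(35-6)! = 1168675200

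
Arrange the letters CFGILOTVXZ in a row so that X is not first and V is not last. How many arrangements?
By inclusion-exclusion: 10! - 2×(10-1)! + (10-2)! = 3628800 - 725760 + 40320 = 2943360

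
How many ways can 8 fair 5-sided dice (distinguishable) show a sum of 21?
Coefficient of x^21 in (x + x² + ... + x^5)^8. By inclusion-exclusion on dice exceeding 5: Σ_j (-1)^j C(8,j)·C(21-1-5j, 7) = C(8,0)·C(20,7) - C(8,1)·C(15,7) + C(8,2)·C(10,7) = 1·77520 - 8·6435 + 28·120 = 29400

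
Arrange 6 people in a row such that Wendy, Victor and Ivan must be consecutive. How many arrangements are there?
Treat the 3 as one block: (6-3+1)! × 3! = 24 × 6 = 144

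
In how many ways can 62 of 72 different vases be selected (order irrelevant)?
C(72,62) = 72!/(62!×10!) = 536211932256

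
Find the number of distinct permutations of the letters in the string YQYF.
4! / (1! × 1! × 2!) = 12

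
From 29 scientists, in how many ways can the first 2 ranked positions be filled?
P(29,2) = 29!/(29-2)! = 812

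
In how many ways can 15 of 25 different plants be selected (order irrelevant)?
C(25,15) = 25!/(15!×10!) = 3268760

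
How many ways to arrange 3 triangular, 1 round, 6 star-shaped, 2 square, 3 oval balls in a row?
15! / (3! × 1! × 6! × 2! × 3!) = 25225200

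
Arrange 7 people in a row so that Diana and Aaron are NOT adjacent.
Total - adjacent = 7! - (7-1)!×2 = 5040 - 1440 = 3600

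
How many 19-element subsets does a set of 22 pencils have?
C(22,19) = 22!/(19!×3!) = 1540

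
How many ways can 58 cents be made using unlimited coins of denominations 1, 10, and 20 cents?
Coefficient of x^58 in 1/(1-x^1) · 1/(1-x^10) · 1/(1-x^20). Case on j = number of 20-cent coins (j = 0..2); remainder r = 58 - 20j is made from {1,10} in ⌊r/10⌋+1 ways. r = 58, 38, 18 → 6 + 4 + 2 = 12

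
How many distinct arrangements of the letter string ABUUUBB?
7! / (1! × 3! × 3!) = 140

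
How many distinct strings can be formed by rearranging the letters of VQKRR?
5! / (1! × 1! × 2! × 1!) = 60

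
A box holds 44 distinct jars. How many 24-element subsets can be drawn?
C(44,24) = 44!/(24!×20!) = 1761039350070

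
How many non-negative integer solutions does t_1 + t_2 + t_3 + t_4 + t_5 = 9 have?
C(9+5-1, 5-1) = C(13, 4) = 715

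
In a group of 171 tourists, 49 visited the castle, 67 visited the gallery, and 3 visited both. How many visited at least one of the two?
|A∪B| = |A| + |B| - |A∩B| = 49 + 67 - 3 = 113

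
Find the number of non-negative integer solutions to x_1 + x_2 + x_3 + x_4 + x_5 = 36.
C(36+5-1, 5-1) = C(40, 4) = 91390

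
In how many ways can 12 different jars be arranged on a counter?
12! = 479001600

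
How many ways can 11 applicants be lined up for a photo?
11! = 39916800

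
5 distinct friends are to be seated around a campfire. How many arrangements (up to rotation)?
Circular: fix one position, arrange the rest. (5-1)! = 24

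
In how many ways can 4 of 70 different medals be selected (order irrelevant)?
C(70,4) = 70!/(4!×66!) = 916895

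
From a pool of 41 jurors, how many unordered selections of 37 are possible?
C(41,37) = 41!/(37!×4!) = 101270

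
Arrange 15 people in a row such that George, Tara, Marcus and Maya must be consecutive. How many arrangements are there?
Treat the 4 as one block: (15-4+1)! × 4! = 479001600 × 24 = 11496038400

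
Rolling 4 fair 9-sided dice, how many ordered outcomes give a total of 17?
Coefficient of x^17 in (x + x² + ... + x^9)^4. By inclusion-exclusion on dice exceeding 9: Σ_j (-1)^j C(4,j)·C(17-1-9j, 3) = C(4,0)·C(16,3) - C(4,1)·C(7,3) = 1·560 - 4·35 = 420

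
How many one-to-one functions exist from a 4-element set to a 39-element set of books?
P(39,4) = 39!/(39-4)! = 1974024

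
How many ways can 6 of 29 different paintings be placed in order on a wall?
P(29,6) = 29!/(29-6)! = 342014400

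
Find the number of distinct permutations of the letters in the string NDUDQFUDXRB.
11! / (3! × 1! × 1! × 1! × 1! × 2! × 1! × 1!) = 3326400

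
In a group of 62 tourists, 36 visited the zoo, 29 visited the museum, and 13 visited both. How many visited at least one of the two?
|A∪B| = |A| + |B| - |A∩B| = 36 + 29 - 13 = 52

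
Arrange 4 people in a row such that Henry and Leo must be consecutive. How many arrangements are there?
Treat the 2 as one block: (4-2+1)! × 2! = 6 × 2 = 12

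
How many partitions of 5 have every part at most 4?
Let r_j(i) = number of partitions of i into parts ≤ j, for i = 0..5. r_1(i) = 1 for all i; r_j(i) = r_{j-1}(i) + r_j(i-j). Rows j = 2..4: ≤2: 1 1 2 2 3 3; ≤3: 1 1 2 3 4 5; ≤4: 1 1 2 3 5 6. r_4(5) = 6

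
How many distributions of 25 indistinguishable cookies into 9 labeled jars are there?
C(25+9-1, 9-1) = C(33, 8) = 13884156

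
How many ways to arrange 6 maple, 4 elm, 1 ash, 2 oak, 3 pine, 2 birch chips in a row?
18! / (6! × 4! × 1! × 2! × 3! × 2!) = 15437822400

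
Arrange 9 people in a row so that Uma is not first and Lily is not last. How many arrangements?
By inclusion-exclusion: 9! - 2×(9-1)! + (9-2)! = 362880 - 80640 + 5040 = 287280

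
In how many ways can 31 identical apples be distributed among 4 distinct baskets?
C(31+4-1, 4-1) = C(34, 3) = 5984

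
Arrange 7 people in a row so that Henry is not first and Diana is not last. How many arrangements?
By inclusion-exclusion: 7! - 2×(7-1)! + (7-2)! = 5040 - 1440 + 120 = 3720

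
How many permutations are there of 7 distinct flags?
7! = 5040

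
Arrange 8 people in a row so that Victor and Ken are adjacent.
Treat as block: (8-1)! × 2! = 5040 × 2 = 10080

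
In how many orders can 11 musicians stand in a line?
11! = 39916800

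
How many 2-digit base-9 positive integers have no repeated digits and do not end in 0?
Last digit: 8 nonzero choices. First digit: 7 (nonzero, ≠last). Middle 0: P(7,0) = 1. Total = 56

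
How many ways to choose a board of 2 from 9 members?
C(9,2) = 9!/(2!×7!) = 36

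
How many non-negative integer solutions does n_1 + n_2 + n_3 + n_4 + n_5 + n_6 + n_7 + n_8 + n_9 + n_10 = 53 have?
C(53+10-1, 10-1) = C(62, 9) = 20286591270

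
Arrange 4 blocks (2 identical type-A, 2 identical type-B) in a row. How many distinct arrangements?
4! / (2! × 2!) = 6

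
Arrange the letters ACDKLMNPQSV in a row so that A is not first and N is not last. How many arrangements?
By inclusion-exclusion: 11! - 2×(11-1)! + (11-2)! = 39916800 - 7257600 + 362880 = 33022080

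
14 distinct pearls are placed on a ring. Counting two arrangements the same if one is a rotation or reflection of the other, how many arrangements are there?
(14-1)!/2 = 6227020800/2 = 3113510400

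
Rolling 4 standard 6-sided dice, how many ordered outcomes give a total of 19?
Coefficient of x^19 in (x + x² + ... + x^6)^4. By inclusion-exclusion on dice exceeding 6: Σ_j (-1)^j C(4,j)·C(19-1-6j, 3) = C(4,0)·C(18,3) - C(4,1)·C(12,3) + C(4,2)·C(6,3) = 1·816 - 4·220 + 6·20 = 56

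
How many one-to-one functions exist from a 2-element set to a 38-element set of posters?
P(38,2) = 38!/(38-2)! = 1406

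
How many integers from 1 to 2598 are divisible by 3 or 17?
⌊2598/3⌋ + ⌊2598/17⌋ - ⌊2598/51⌋ = 866 + 152 - 50 = 968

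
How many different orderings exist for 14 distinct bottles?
14! = 87178291200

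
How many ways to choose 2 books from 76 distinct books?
C(76,2) = 76!/(2!×74!) = 2850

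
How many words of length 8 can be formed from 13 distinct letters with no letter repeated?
P(13,8) = 13!/(13-8)! = 51891840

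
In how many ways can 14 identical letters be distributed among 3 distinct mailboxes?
C(14+3-1, 3-1) = C(16, 2) = 120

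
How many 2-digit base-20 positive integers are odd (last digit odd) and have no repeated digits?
Last∈{1,3,5,7,9,11,13,15,17,19}. Last=0: 0. Last nonzero: 10×18×P(18,0) = 180. Total = 180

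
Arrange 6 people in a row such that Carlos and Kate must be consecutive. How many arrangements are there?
Treat the 2 as one block: (6-2+1)! × 2! = 120 × 2 = 240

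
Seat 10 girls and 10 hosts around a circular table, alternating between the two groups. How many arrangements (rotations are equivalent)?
Fix one of the girls: (10-1)! ways for the remaining girls, × 10! ways for the hosts = 362880 × 3628800 = 1316818944000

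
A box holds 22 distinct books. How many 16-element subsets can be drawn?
C(22,16) = 22!/(16!×6!) = 74613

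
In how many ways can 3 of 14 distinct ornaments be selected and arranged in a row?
P(14,3) = 14!/(14-3)! = 2184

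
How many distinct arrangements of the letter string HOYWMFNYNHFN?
12! / (1! × 2! × 3! × 2! × 2! × 1! × 1!) = 9979200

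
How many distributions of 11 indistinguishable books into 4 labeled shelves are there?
C(11+4-1, 4-1) = C(14, 3) = 364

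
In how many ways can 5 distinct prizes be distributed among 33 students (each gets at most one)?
P(33,5) = 33!/(33-5)! = 28480320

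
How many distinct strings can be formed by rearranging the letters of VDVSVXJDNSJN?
12! / (1! × 2! × 2! × 2! × 2! × 3!) = 4989600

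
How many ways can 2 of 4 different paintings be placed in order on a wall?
P(4,2) = 4!/(4-2)! = 12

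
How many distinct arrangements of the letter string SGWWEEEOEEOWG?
13! / (2! × 5! × 2! × 1! × 3!) = 2162160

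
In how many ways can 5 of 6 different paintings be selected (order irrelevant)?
C(6,5) = 6!/(5!×1!) = 6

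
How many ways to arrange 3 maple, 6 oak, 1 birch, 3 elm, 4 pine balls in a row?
17! / (3! × 6! × 1! × 3! × 4!) = 571771200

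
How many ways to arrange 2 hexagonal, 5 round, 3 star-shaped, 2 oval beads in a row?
12! / (2! × 5! × 3! × 2!) = 166320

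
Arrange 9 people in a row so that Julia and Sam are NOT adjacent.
Total - adjacent = 9! - (9-1)!×2 = 362880 - 80640 = 282240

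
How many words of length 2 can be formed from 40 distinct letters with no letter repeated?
P(40,2) = 40!/(40-2)! = 1560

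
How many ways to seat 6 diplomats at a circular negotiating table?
Circular: fix one position, arrange the rest. (6-1)! = 120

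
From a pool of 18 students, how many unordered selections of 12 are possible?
C(18,12) = 18!/(12!×6!) = 18564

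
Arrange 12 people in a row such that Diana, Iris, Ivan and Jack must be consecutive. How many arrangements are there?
Treat the 4 as one block: (12-4+1)! × 4! = 362880 × 24 = 8709120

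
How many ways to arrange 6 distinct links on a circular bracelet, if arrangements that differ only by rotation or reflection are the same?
(6-1)!/2 = 120/2 = 60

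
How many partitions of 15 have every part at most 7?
Let r_j(i) = number of partitions of i into parts ≤ j, for i = 0..15. r_1(i) = 1 for all i; r_j(i) = r_{j-1}(i) + r_j(i-j). Rows j = 2..7: ≤2: 1 1 2 2 3 3 4 4 5 5 6 6 7 7 8 8; ≤3: 1 1 2 3 4 5 7 8 10 12 14 16 19 21 24 27; ≤4: 1 1 2 3 5 6 9 11 15 18 23 27 34 39 47 54; ≤5: 1 1 2 3 5 7 10 13 18 23 30 37 47 57 70 84; ≤6: 1 1 2 3 5 7 11 14 20 26 35 44 58 71 90 110; ≤7: 1 1 2 3 5 7 11 15 21 28 38 49 65 82 105 131. r_7(15) = 131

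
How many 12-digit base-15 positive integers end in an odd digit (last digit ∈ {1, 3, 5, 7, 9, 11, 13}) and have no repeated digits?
Last∈{1,3,5,7,9,11,13}. Last=0: 0. Last nonzero: 7×13×P(13,10) = 94443148800. Total = 94443148800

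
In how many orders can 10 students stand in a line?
10! = 3628800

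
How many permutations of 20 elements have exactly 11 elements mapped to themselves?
Choose the 11 fixed points C(20,11) = 167960, derange the rest: !9 = Σ_{j=0}^{9} (-1)^j·9!/j! = 362880 - 362880 + 181440 - 60480 + 15120 - 3024 + 504 - 72 + 9 - 1 = 133496. Product = 167960 × 133496 = 22421988160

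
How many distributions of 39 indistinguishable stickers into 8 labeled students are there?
C(39+8-1, 8-1) = C(46, 7) = 53524680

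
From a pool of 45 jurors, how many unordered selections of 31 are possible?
C(45,31) = 45!/(31!×14!) = 166871334960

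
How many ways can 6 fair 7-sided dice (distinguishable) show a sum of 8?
Coefficient of x^8 in (x + x² + ... + x^7)^6. By inclusion-exclusion on dice exceeding 7: Σ_j (-1)^j C(6,j)·C(8-1-7j, 5) = C(6,0)·C(7,5) = 1·21 = 21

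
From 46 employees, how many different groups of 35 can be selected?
C(46,35) = 46!/(35!×11!) = 13340783196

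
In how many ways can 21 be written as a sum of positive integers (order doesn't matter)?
Pentagonal recurrence p(n) = p(n-1) + p(n-2) - p(n-5) - p(n-7) + p(n-12) + p(n-15) - ... gives p(0..20) = 1, 1, 2, 3, 5, 7, 11, 15, 22, 30, 42, 56, 77, 101, 135, 176, 231, 297, 385, 490, 627. p(21) = p(20) + p(19) - p(16) - p(14) + p(9) + p(6) = 627 + 490 - 231 - 135 + 30 + 11 = 792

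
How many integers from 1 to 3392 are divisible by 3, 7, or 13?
⌊3392/3⌋+⌊3392/7⌋+⌊3392/13⌋ - ⌊3392/21⌋-⌊3392/39⌋-⌊3392/91⌋ + ⌊3392/273⌋ = 1130+484+260 - 161-86-37 + 12 = 1602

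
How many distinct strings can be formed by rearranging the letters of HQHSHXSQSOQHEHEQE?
17! / (5! × 1! × 3! × 3! × 1! × 4!) = 3430627200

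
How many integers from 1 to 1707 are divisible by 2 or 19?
⌊1707/2⌋ + ⌊1707/19⌋ - ⌊1707/38⌋ = 853 + 89 - 44 = 898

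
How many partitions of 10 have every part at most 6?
Let r_j(i) = number of partitions of i into parts ≤ j, for i = 0..10. r_1(i) = 1 for all i; r_j(i) = r_{j-1}(i) + r_j(i-j). Rows j = 2..6: ≤2: 1 1 2 2 3 3 4 4 5 5 6; ≤3: 1 1 2 3 4 5 7 8 10 12 14; ≤4: 1 1 2 3 5 6 9 11 15 18 23; ≤5: 1 1 2 3 5 7 10 13 18 23 30; ≤6: 1 1 2 3 5 7 11 14 20 26 35. r_6(10) = 35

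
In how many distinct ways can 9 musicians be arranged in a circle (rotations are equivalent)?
Circular: fix one position, arrange the rest. (9-1)! = 40320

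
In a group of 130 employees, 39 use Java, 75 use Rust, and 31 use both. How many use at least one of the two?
|A∪B| = |A| + |B| - |A∩B| = 39 + 75 - 31 = 83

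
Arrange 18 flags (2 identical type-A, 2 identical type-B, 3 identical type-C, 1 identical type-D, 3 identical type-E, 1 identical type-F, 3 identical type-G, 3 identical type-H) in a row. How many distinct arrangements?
18! / (2! × 2! × 3! × 1! × 3! × 1! × 3! × 3!) = 1235025792000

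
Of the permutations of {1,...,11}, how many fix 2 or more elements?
Exactly j fixed points: C(11,j)·!(11-j); sum over j ≥ 2 (derangement numbers via !m = (m-1)·(!(m-1) + !(m-2)): !0..!9 = 1, 0, 1, 2, 9, 44, 265, 1854, 14833, 133496). Σ_{j=2}^{11} C(11,j)·!(11-j) = C(11,2)·!9 + C(11,3)·!8 + C(11,4)·!7 + C(11,5)·!6 + C(11,6)·!5 + C(11,7)·!4 + C(11,8)·!3 + C(11,9)·!2 + C(11,10)·!1 + C(11,11)·!0 = 55·133496 + 165·14833 + 330·1854 + 462·265 + 462·44 + 330·9 + 165·2 + 55·1 + 11·0 + 1·1 = 10547659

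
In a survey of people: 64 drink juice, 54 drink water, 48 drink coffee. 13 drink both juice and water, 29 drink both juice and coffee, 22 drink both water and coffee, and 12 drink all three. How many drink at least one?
|A∪B∪C| = 64+54+48-13-29-22+12 = 114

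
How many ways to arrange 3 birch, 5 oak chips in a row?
8! / (3! × 5!) = 56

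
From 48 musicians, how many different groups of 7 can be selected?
C(48,7) = 48!/(7!×41!) = 73629072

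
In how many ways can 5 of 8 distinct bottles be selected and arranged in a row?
P(8,5) = 8!/(8-5)! = 6720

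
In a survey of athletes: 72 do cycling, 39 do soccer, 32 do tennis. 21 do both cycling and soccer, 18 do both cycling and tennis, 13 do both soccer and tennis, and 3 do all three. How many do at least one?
|A∪B∪C| = 72+39+32-21-18-13+3 = 94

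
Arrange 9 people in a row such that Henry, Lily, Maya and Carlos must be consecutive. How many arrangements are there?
Treat the 4 as one block: (9-4+1)! × 4! = 720 × 24 = 17280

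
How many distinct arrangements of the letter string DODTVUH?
7! / (1! × 1! × 1! × 1! × 2! × 1!) = 2520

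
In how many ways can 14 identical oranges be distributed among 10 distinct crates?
C(14+10-1, 10-1) = C(23, 9) = 817190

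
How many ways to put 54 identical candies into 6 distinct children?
C(54+6-1, 6-1) = C(59, 5) = 5006386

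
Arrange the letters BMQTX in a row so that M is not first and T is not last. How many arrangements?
By inclusion-exclusion: 5! - 2×(5-1)! + (5-2)! = 120 - 48 + 6 = 78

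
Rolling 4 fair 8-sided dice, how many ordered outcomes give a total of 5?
Coefficient of x^5 in (x + x² + ... + x^8)^4. By inclusion-exclusion on dice exceeding 8: Σ_j (-1)^j C(4,j)·C(5-1-8j, 3) = C(4,0)·C(4,3) = 1·4 = 4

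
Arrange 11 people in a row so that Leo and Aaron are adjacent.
Treat as block: (11-1)! × 2! = 3628800 × 2 = 7257600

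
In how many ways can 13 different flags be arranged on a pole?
13! = 6227020800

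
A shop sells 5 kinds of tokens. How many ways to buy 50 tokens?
C(50+5-1, 5-1) = C(54, 4) = 316251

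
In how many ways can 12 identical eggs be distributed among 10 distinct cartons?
C(12+10-1, 10-1) = C(21, 9) = 293930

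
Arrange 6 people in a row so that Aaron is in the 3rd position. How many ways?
Fix one position: (6-1)! = 120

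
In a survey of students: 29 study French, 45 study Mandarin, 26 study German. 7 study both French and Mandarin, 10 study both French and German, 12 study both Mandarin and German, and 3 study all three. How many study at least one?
|A∪B∪C| = 29+45+26-7-10-12+3 = 74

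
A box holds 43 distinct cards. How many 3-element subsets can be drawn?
C(43,3) = 43!/(3!×40!) = 12341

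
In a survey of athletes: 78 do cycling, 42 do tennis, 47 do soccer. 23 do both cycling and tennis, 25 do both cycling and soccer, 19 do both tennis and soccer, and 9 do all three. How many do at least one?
|A∪B∪C| = 78+42+47-23-25-19+9 = 109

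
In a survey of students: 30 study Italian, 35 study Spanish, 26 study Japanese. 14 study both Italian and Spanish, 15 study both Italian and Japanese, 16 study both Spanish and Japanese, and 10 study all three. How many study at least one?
|A∪B∪C| = 30+35+26-14-15-16+10 = 56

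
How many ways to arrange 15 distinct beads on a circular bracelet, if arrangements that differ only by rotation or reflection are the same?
(15-1)!/2 = 87178291200/2 = 43589145600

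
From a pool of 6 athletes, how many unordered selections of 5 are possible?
C(6,5) = 6!/(5!×1!) = 6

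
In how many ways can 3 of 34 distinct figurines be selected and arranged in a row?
P(34,3) = 34!/(34-3)! = 35904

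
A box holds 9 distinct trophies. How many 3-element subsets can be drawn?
C(9,3) = 9!/(3!×6!) = 84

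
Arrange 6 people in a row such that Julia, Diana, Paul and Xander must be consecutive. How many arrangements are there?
Treat the 4 as one block: (6-4+1)! × 4! = 6 × 24 = 144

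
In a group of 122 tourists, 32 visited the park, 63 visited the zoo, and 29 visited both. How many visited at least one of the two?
|A∪B| = |A| + |B| - |A∩B| = 32 + 63 - 29 = 66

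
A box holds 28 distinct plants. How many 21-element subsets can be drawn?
C(28,21) = 28!/(21!×7!) = 1184040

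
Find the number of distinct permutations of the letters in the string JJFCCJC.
7! / (3! × 3! × 1!) = 140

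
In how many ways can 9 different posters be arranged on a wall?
9! = 362880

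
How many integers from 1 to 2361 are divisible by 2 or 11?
⌊2361/2⌋ + ⌊2361/11⌋ - ⌊2361/22⌋ = 1180 + 214 - 107 = 1287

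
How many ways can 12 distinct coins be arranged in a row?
12! = 479001600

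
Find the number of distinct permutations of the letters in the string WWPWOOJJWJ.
10! / (2! × 3! × 4! × 1!) = 12600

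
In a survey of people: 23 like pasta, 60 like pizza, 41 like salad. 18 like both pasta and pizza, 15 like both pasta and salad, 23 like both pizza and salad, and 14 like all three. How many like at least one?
|A∪B∪C| = 23+60+41-18-15-23+14 = 82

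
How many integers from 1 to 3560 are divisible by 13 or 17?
⌊3560/13⌋ + ⌊3560/17⌋ - ⌊3560/221⌋ = 273 + 209 - 16 = 466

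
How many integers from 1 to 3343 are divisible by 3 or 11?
⌊3343/3⌋ + ⌊3343/11⌋ - ⌊3343/33⌋ = 1114 + 303 - 101 = 1316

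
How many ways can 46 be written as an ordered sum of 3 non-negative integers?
C(46+3-1, 3-1) = C(48, 2) = 1128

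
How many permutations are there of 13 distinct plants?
13! = 6227020800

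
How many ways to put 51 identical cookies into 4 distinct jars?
C(51+4-1, 4-1) = C(54, 3) = 24804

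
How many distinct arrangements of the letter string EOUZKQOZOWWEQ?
13! / (2! × 2! × 1! × 3! × 2! × 1! × 2!) = 64864800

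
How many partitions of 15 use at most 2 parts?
By conjugation, equals partitions of 15 into parts ≤ 2. Let r_j(i) = number of partitions of i into parts ≤ j, for i = 0..15. r_1(i) = 1 for all i; r_j(i) = r_{j-1}(i) + r_j(i-j). Rows j = 2..2: ≤2: 1 1 2 2 3 3 4 4 5 5 6 6 7 7 8 8. r_2(15) = 8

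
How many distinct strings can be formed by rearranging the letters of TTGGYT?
6! / (2! × 1! × 3!) = 60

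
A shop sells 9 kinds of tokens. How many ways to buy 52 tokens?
C(52+9-1, 9-1) = C(60, 8) = 2558620845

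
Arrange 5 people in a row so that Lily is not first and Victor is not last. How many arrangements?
By inclusion-exclusion: 5! - 2×(5-1)! + (5-2)! = 120 - 48 + 6 = 78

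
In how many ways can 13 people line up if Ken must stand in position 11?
Fix one position: (13-1)! = 479001600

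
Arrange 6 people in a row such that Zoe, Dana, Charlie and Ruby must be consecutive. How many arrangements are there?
Treat the 4 as one block: (6-4+1)! × 4! = 6 × 24 = 144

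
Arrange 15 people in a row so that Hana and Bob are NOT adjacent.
Total - adjacent = 15! - (15-1)!×2 = 1307674368000 - 174356582400 = 1133317785600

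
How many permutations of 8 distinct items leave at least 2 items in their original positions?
Exactly j fixed points: C(8,j)·!(8-j); sum over j ≥ 2 (derangement numbers via !m = (m-1)·(!(m-1) + !(m-2)): !0..!6 = 1, 0, 1, 2, 9, 44, 265). Σ_{j=2}^{8} C(8,j)·!(8-j) = C(8,2)·!6 + C(8,3)·!5 + C(8,4)·!4 + C(8,5)·!3 + C(8,6)·!2 + C(8,7)·!1 + C(8,8)·!0 = 28·265 + 56·44 + 70·9 + 56·2 + 28·1 + 8·0 + 1·1 = 10655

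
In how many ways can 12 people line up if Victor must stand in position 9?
Fix one position: (12-1)! = 39916800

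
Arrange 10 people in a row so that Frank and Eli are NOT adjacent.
Total - adjacent = 10! - (10-1)!×2 = 3628800 - 725760 = 2903040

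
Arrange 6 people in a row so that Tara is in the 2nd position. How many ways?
Fix one position: (6-1)! = 120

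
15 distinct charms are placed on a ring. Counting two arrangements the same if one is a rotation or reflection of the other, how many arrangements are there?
(15-1)!/2 = 87178291200/2 = 43589145600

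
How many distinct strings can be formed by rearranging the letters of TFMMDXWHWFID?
12! / (2! × 2! × 1! × 1! × 1! × 2! × 2! × 1!) = 29937600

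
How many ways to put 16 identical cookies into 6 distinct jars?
C(16+6-1, 6-1) = C(21, 5) = 20349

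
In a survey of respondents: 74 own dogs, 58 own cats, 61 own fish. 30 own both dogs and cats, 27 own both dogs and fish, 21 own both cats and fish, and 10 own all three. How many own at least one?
|A∪B∪C| = 74+58+61-30-27-21+10 = 125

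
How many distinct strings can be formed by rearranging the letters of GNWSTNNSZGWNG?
13! / (4! × 2! × 1! × 3! × 2! × 1!) = 10810800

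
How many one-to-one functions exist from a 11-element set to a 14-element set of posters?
P(14,11) = 14!/(14-11)! = 14529715200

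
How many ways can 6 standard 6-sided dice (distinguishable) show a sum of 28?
Coefficient of x^28 in (x + x² + ... + x^6)^6. By inclusion-exclusion on dice exceeding 6: Σ_j (-1)^j C(6,j)·C(28-1-6j, 5) = C(6,0)·C(27,5) - C(6,1)·C(21,5) + C(6,2)·C(15,5) - C(6,3)·C(9,5) = 1·80730 - 6·20349 + 15·3003 - 20·126 = 1161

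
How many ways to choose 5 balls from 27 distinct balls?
C(27,5) = 27!/(5!×22!) = 80730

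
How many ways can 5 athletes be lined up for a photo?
5! = 120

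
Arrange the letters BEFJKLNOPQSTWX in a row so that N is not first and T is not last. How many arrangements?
By inclusion-exclusion: 14! - 2×(14-1)! + (14-2)! = 87178291200 - 12454041600 + 479001600 = 75203251200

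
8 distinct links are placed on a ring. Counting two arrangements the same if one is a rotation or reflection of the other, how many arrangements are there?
(8-1)!/2 = 5040/2 = 2520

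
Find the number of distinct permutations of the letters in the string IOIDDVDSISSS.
12! / (1! × 3! × 4! × 1! × 3!) = 554400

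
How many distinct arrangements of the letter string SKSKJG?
6! / (2! × 2! × 1! × 1!) = 180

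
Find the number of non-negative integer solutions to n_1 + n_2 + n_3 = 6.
C(6+3-1, 3-1) = C(8, 2) = 28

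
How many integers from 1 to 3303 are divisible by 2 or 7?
⌊3303/2⌋ + ⌊3303/7⌋ - ⌊3303/14⌋ = 1651 + 471 - 235 = 1887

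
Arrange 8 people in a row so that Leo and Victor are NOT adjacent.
Total - adjacent = 8! - (8-1)!×2 = 40320 - 10080 = 30240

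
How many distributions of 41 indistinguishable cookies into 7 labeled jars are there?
C(41+7-1, 7-1) = C(47, 6) = 10737573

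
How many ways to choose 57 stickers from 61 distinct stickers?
C(61,57) = 61!/(57!×4!) = 521855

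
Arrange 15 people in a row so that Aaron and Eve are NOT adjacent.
Total - adjacent = 15! - (15-1)!×2 = 1307674368000 - 174356582400 = 1133317785600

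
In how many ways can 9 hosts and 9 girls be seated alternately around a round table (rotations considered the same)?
Fix one of the hosts: (9-1)! ways for the remaining hosts, × 9! ways for the girls = 40320 × 362880 = 14631321600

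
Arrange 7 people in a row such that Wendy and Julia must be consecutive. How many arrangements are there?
Treat the 2 as one block: (7-2+1)! × 2! = 720 × 2 = 1440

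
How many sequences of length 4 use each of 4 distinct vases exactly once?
4! = 24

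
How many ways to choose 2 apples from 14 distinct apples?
C(14,2) = 14!/(2!×12!) = 91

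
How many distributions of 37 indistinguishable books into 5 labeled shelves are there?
C(37+5-1, 5-1) = C(41, 4) = 101270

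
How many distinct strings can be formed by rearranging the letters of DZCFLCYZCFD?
11! / (2! × 2! × 3! × 2! × 1! × 1!) = 831600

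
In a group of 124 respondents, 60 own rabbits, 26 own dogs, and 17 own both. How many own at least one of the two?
|A∪B| = |A| + |B| - |A∩B| = 60 + 26 - 17 = 69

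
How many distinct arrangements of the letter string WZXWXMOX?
8! / (1! × 3! × 1! × 2! × 1!) = 3360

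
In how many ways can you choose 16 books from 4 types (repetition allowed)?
C(16+4-1, 4-1) = C(19, 3) = 969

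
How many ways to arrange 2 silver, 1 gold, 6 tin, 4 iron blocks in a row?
13! / (2! × 1! × 6! × 4!) = 180180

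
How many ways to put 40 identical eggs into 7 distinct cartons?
C(40+7-1, 7-1) = C(46, 6) = 9366819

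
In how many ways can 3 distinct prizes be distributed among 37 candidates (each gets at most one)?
P(37,3) = 37!/(37-3)! = 46620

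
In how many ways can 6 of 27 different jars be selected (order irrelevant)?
C(27,6) = 27!/(6!×21!) = 296010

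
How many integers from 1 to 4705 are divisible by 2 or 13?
⌊4705/2⌋ + ⌊4705/13⌋ - ⌊4705/26⌋ = 2352 + 361 - 180 = 2533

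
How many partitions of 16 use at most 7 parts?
By conjugation, equals partitions of 16 into parts ≤ 7. Let r_j(i) = number of partitions of i into parts ≤ j, for i = 0..16. r_1(i) = 1 for all i; r_j(i) = r_{j-1}(i) + r_j(i-j). Rows j = 2..7: ≤2: 1 1 2 2 3 3 4 4 5 5 6 6 7 7 8 8 9; ≤3: 1 1 2 3 4 5 7 8 10 12 14 16 19 21 24 27 30; ≤4: 1 1 2 3 5 6 9 11 15 18 23 27 34 39 47 54 64; ≤5: 1 1 2 3 5 7 10 13 18 23 30 37 47 57 70 84 101; ≤6: 1 1 2 3 5 7 11 14 20 26 35 44 58 71 90 110 136; ≤7: 1 1 2 3 5 7 11 15 21 28 38 49 65 82 105 131 164. r_7(16) = 164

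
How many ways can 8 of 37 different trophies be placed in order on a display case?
P(37,8) = 37!/(37-8)! = 1556675366400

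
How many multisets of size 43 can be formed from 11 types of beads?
C(43+11-1, 11-1) = C(53, 10) = 19499099620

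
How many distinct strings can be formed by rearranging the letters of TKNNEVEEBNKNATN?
15! / (5! × 1! × 2! × 2! × 1! × 1! × 3!) = 454053600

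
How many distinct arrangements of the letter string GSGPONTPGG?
10! / (1! × 1! × 4! × 2! × 1! × 1!) = 75600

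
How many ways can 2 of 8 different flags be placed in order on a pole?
P(8,2) = 8!/(8-2)! = 56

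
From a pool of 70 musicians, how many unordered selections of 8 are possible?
C(70,8) = 70!/(8!×62!) = 9440350920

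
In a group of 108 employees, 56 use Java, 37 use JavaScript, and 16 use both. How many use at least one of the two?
|A∪B| = |A| + |B| - |A∩B| = 56 + 37 - 16 = 77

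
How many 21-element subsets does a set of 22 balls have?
C(22,21) = 22!/(21!×1!) = 22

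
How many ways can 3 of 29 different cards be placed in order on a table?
P(29,3) = 29!/(29-3)! = 21924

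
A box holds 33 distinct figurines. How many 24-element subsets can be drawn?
C(33,24) = 33!/(24!×9!) = 38567100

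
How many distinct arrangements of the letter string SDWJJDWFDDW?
11! / (1! × 2! × 4! × 1! × 3!) = 138600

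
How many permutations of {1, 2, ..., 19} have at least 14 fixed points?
Exactly j fixed points: C(19,j)·!(19-j); sum over j ≥ 14 (derangement numbers via !m = (m-1)·(!(m-1) + !(m-2)): !0..!5 = 1, 0, 1, 2, 9, 44). Σ_{j=14}^{19} C(19,j)·!(19-j) = C(19,14)·!5 + C(19,15)·!4 + C(19,16)·!3 + C(19,17)·!2 + C(19,18)·!1 + C(19,19)·!0 = 11628·44 + 3876·9 + 969·2 + 171·1 + 19·0 + 1·1 = 548626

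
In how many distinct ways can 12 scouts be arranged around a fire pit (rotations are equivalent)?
Circular: fix one position, arrange the rest. (12-1)! = 39916800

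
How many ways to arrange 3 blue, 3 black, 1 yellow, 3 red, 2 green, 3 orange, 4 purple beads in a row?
19! / (3! × 3! × 1! × 3! × 2! × 3! × 4!) = 1955457504000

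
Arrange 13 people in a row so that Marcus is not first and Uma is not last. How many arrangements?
By inclusion-exclusion: 13! - 2×(13-1)! + (13-2)! = 6227020800 - 958003200 + 39916800 = 5308934400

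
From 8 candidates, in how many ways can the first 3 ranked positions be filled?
P(8,3) = 8!/(8-3)! = 336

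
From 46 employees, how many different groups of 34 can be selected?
C(46,34) = 46!/(34!×12!) = 38910617655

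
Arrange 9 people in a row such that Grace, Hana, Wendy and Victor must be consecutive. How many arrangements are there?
Treat the 4 as one block: (9-4+1)! × 4! = 720 × 24 = 17280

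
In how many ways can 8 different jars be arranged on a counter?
8! = 40320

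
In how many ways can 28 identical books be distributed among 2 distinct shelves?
C(28+2-1, 2-1) = C(29, 1) = 29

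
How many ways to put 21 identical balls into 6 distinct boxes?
C(21+6-1, 6-1) = C(26, 5) = 65780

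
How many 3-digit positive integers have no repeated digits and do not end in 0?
Last digit: 9 nonzero choices. First digit: 8 (nonzero, ≠last). Middle 1: P(8,1) = 8. Total = 576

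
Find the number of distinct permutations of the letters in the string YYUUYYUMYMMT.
12! / (3! × 1! × 5! × 3!) = 110880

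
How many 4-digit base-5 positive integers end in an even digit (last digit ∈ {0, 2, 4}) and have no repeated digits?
Last∈{0,2,4}. Last=0: 24. Last nonzero: 2×3×P(3,2) = 36. Total = 60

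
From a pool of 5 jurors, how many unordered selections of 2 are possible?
C(5,2) = 5!/(2!×3!) = 10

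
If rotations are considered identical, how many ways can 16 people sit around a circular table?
Circular: fix one position, arrange the rest. (16-1)! = 1307674368000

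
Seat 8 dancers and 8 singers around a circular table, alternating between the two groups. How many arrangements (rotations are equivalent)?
Fix one of the dancers: (8-1)! ways for the remaining dancers, × 8! ways for the singers = 5040 × 40320 = 203212800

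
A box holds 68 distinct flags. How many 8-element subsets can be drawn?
C(68,8) = 68!/(8!×60!) = 7392009768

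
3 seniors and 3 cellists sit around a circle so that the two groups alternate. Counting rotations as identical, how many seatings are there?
Fix one of the seniors: (3-1)! ways for the remaining seniors, × 3! ways for the cellists = 2 × 6 = 12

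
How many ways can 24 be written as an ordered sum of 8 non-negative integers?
C(24+8-1, 8-1) = C(31, 7) = 2629575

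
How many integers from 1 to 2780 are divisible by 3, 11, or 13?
⌊2780/3⌋+⌊2780/11⌋+⌊2780/13⌋ - ⌊2780/33⌋-⌊2780/39⌋-⌊2780/143⌋ + ⌊2780/429⌋ = 926+252+213 - 84-71-19 + 6 = 1223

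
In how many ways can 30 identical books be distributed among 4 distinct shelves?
C(30+4-1, 4-1) = C(33, 3) = 5456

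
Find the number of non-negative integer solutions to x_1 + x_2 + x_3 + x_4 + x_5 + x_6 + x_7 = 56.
C(56+7-1, 7-1) = C(62, 6) = 61474519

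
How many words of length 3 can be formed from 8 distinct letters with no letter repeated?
P(8,3) = 8!/(8-3)! = 336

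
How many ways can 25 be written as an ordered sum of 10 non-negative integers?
C(25+10-1, 10-1) = C(34, 9) = 52451256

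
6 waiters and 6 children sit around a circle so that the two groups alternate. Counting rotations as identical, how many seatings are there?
Fix one of the waiters: (6-1)! ways for the remaining waiters, × 6! ways for the children = 120 × 720 = 86400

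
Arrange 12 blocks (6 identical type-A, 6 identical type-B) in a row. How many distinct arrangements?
12! / (6! × 6!) = 924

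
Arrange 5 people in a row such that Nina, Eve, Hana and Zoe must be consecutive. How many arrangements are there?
Treat the 4 as one block: (5-4+1)! × 4! = 2 × 24 = 48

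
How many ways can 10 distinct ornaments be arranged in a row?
10! = 3628800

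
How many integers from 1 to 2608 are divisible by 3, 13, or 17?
⌊2608/3⌋+⌊2608/13⌋+⌊2608/17⌋ - ⌊2608/39⌋-⌊2608/51⌋-⌊2608/221⌋ + ⌊2608/663⌋ = 869+200+153 - 66-51-11 + 3 = 1097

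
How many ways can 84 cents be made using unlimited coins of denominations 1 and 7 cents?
Coefficient of x^84 in 1/(1-x^1) · 1/(1-x^7). Use j coins of 7 for j = 0..⌊84/7⌋ = 12, the rest in 1s: 12 + 1 = 13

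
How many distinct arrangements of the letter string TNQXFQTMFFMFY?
13! / (1! × 1! × 2! × 2! × 1! × 2! × 4!) = 32432400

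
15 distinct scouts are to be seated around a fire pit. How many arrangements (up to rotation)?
Circular: fix one position, arrange the rest. (15-1)! = 87178291200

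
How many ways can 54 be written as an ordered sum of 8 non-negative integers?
C(54+8-1, 8-1) = C(61, 7) = 436270780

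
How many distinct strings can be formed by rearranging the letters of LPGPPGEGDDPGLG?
14! / (4! × 1! × 2! × 2! × 5!) = 7567560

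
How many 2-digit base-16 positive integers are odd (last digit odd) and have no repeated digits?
Last∈{1,3,5,7,9,11,13,15}. Last=0: 0. Last nonzero: 8×14×P(14,0) = 112. Total = 112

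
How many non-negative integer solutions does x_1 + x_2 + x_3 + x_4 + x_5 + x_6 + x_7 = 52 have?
C(52+7-1, 7-1) = C(58, 6) = 40475358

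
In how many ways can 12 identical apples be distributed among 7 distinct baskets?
C(12+7-1, 7-1) = C(18, 6) = 18564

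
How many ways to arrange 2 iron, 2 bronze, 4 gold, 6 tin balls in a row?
14! / (2! × 2! × 4! × 6!) = 1261260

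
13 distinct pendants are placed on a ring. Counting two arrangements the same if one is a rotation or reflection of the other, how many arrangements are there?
(13-1)!/2 = 479001600/2 = 239500800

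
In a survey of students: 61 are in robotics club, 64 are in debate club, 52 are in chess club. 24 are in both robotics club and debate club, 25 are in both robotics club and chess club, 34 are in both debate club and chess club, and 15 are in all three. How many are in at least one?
|A∪B∪C| = 61+64+52-24-25-34+15 = 109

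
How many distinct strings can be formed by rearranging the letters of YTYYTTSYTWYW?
12! / (5! × 2! × 4! × 1!) = 83160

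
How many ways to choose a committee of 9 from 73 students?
C(73,9) = 73!/(9!×64!) = 97082021465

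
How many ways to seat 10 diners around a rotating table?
Circular: fix one position, arrange the rest. (10-1)! = 362880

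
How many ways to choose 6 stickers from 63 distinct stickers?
C(63,6) = 63!/(6!×57!) = 67945521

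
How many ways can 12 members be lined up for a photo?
12! = 479001600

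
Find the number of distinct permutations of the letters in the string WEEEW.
5! / (2! × 3!) = 10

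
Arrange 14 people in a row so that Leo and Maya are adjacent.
Treat as block: (14-1)! × 2! = 6227020800 × 2 = 12454041600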